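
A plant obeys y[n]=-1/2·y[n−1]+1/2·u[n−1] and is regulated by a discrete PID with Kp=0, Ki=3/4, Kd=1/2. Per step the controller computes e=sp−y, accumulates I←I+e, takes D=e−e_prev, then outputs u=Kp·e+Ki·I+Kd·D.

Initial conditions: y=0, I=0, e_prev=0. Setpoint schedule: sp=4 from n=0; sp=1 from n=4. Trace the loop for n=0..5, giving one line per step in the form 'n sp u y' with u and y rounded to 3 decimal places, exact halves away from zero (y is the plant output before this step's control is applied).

0 4 5.000 0.000
1 4 2.875 2.500
2 4 8.141 0.188
3 4 5.107 3.977
4 1 7.533 0.565
5 1 4.006 3.484

(exact arithmetic carried between steps; '≈' marks a value shown rounded to 6 d.p. or computed from one; I and e_prev carry over from the previous line; the table rounds u and y to 3 d.p., halves away from zero)
n=0: y=0, sp=4, e=sp−y=4; I=4, D=e−e_prev=4; u=0·4+3/4·4+1/2·4=5; next y=-1/2·0+1/2·5=2.5
n=1: y=2.5, sp=4, e=sp−y=1.5; I=5.5, D=e−e_prev=-2.5; u=0·1.5+3/4·5.5+1/2·(-2.5)=2.875; next y=-1/2·2.5+1/2·2.875=0.1875
n=2: y=0.1875, sp=4, e=sp−y=3.8125; I=9.3125, D=e−e_prev=2.3125; u=0·3.8125+3/4·9.3125+1/2·2.3125=8.140625; next y=-1/2·0.1875+1/2·8.140625≈3.976563
n=3: y≈3.976563, sp=4, e=sp−y≈0.023438; I≈9.335938, D=e−e_prev≈-3.789063; u=0·0.023438+3/4·9.335938+1/2·(-3.789063)≈5.107422; next y=-1/2·3.976563+1/2·5.107422≈0.565430
n=4: y≈0.565430, sp=1, e=sp−y≈0.434570; I≈9.770508, D=e−e_prev≈0.411133; u=0·0.434570+3/4·9.770508+1/2·0.411133≈7.533447; next y=-1/2·0.565430+1/2·7.533447≈3.484009
n=5: y≈3.484009, sp=1, e=sp−y≈-2.484009; I≈7.286499, D=e−e_prev≈-2.918579; u=0·(-2.484009)+3/4·7.286499+1/2·(-2.918579)≈4.005585; next y=-1/2·3.484009+1/2·4.005585≈0.260788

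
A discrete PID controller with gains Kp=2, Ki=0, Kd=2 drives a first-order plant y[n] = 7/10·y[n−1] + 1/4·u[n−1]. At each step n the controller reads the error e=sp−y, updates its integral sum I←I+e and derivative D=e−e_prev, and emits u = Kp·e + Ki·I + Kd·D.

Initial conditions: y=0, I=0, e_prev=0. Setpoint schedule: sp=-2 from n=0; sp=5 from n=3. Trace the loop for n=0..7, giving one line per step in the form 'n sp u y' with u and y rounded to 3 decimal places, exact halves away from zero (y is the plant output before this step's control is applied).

(exact arithmetic carried between steps; '≈' marks a value shown rounded to 6 d.p. or computed from one; I and e_prev carry over from the previous line; the table rounds u and y to 3 d.p., halves away from zero)
n=0: y=0, sp=-2, e=sp−y=-2; I=-2, D=e−e_prev=-2; u=2·(-2)+0·(-2)+2·(-2)=-8; next y=7/10·0+1/4·(-8)=-2
n=1: y=-2, sp=-2, e=sp−y=0; I=-2, D=e−e_prev=2; u=2·0+0·(-2)+2·2=4; next y=7/10·(-2)+1/4·4=-0.4
n=2: y=-0.4, sp=-2, e=sp−y=-1.6; I=-3.6, D=e−e_prev=-1.6; u=2·(-1.6)+0·(-3.6)+2·(-1.6)=-6.4; next y=7/10·(-0.4)+1/4·(-6.4)=-1.88
n=3: y=-1.88, sp=5, e=sp−y=6.88; I=3.28, D=e−e_prev=8.48; u=2·6.88+0·3.28+2·8.48=30.72; next y=7/10·(-1.88)+1/4·30.72=6.364
n=4: y=6.364, sp=5, e=sp−y=-1.364; I=1.916, D=e−e_prev=-8.244; u=2·(-1.364)+0·1.916+2·(-8.244)=-19.216; next y=7/10·6.364+1/4·(-19.216)=-0.3492
n=5: y=-0.3492, sp=5, e=sp−y=5.3492; I=7.2652, D=e−e_prev=6.7132; u=2·5.3492+0·7.2652+2·6.7132=24.1248; next y=7/10·(-0.3492)+1/4·24.1248=5.78676
n=6: y=5.78676, sp=5, e=sp−y=-0.78676; I=6.47844, D=e−e_prev=-6.13596; u=2·(-0.78676)+0·6.47844+2·(-6.13596)=-13.84544; next y=7/10·5.78676+1/4·(-13.84544)=0.589372
n=7: y=0.589372, sp=5, e=sp−y=4.410628; I=10.889068, D=e−e_prev=5.197388; u=2·4.410628+0·10.889068+2·5.197388=19.216032; next y=7/10·0.589372+1/4·19.216032≈5.216568

0 -2 -8.000 0.000
1 -2 4.000 -2.000
2 -2 -6.400 -0.400
3 5 30.720 -1.880
4 5 -19.216 6.364
5 5 24.125 -0.349
6 5 -13.845 5.787
7 5 19.216 0.589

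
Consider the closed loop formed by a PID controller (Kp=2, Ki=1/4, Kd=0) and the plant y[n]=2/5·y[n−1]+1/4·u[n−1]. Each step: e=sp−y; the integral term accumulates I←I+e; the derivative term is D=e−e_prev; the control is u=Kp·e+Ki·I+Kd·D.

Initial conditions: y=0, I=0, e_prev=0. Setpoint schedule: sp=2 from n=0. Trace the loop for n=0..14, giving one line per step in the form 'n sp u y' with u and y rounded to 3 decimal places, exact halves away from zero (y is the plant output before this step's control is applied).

0 2 4.500 0.000
1 2 2.469 1.125
2 2 2.818 1.067
3 2 2.907 1.131
4 2 3.016 1.179
5 2 3.117 1.226
6 2 3.212 1.269
7 2 3.301 1.311
8 2 3.386 1.350
9 2 3.466 1.386
10 2 3.541 1.421
11 2 3.613 1.454
12 2 3.680 1.485
13 2 3.743 1.514
14 2 3.803 1.541

(exact arithmetic carried between steps; '≈' marks a value shown rounded to 6 d.p. or computed from one; I and e_prev carry over from the previous line; the table rounds u and y to 3 d.p., halves away from zero)
n=0: y=0, sp=2, e=sp−y=2; I=2, D=e−e_prev=2; u=2·2+1/4·2+0·2=4.5; next y=2/5·0+1/4·4.5=1.125
n=1: y=1.125, sp=2, e=sp−y=0.875; I=2.875, D=e−e_prev=-1.125; u=2·0.875+1/4·2.875+0·(-1.125)=2.46875; next y=2/5·1.125+1/4·2.46875≈1.067188
n=2: y≈1.067188, sp=2, e=sp−y≈0.932813; I≈3.807813, D=e−e_prev≈0.057813; u=2·0.932813+1/4·3.807813+0·0.057813≈2.817578; next y=2/5·1.067188+1/4·2.817578≈1.131270
n=3: y≈1.131270, sp=2, e=sp−y≈0.868730; I≈4.676543, D=e−e_prev≈-0.064082; u=2·0.868730+1/4·4.676543+0·(-0.064082)≈2.906597; next y=2/5·1.131270+1/4·2.906597≈1.179157
n=4: y≈1.179157, sp=2, e=sp−y≈0.820843; I≈5.497386, D=e−e_prev≈-0.047887; u=2·0.820843+1/4·5.497386+0·(-0.047887)≈3.016033; next y=2/5·1.179157+1/4·3.016033≈1.225671
n=5: y≈1.225671, sp=2, e=sp−y≈0.774329; I≈6.271715, D=e−e_prev≈-0.046514; u=2·0.774329+1/4·6.271715+0·(-0.046514)≈3.116587; next y=2/5·1.225671+1/4·3.116587≈1.269415
n=6: y≈1.269415, sp=2, e=sp−y≈0.730585; I≈7.002300, D=e−e_prev≈-0.043744; u=2·0.730585+1/4·7.002300+0·(-0.043744)≈3.211745; next y=2/5·1.269415+1/4·3.211745≈1.310702
n=7: y≈1.310702, sp=2, e=sp−y≈0.689298; I≈7.691598, D=e−e_prev≈-0.041287; u=2·0.689298+1/4·7.691598+0·(-0.041287)≈3.301495; next y=2/5·1.310702+1/4·3.301495≈1.349655
n=8: y≈1.349655, sp=2, e=sp−y≈0.650345; I≈8.341943, D=e−e_prev≈-0.038952; u=2·0.650345+1/4·8.341943+0·(-0.038952)≈3.386177; next y=2/5·1.349655+1/4·3.386177≈1.386406
n=9: y≈1.386406, sp=2, e=sp−y≈0.613594; I≈8.955537, D=e−e_prev≈-0.036751; u=2·0.613594+1/4·8.955537+0·(-0.036751)≈3.466072; next y=2/5·1.386406+1/4·3.466072≈1.421080
n=10: y≈1.421080, sp=2, e=sp−y≈0.578920; I≈9.534457, D=e−e_prev≈-0.034674; u=2·0.578920+1/4·9.534457+0·(-0.034674)≈3.541453; next y=2/5·1.421080+1/4·3.541453≈1.453795
n=11: y≈1.453795, sp=2, e=sp−y≈0.546205; I≈10.080661, D=e−e_prev≈-0.032715; u=2·0.546205+1/4·10.080661+0·(-0.032715)≈3.612574; next y=2/5·1.453795+1/4·3.612574≈1.484662
n=12: y≈1.484662, sp=2, e=sp−y≈0.515338; I≈10.595999, D=e−e_prev≈-0.030866; u=2·0.515338+1/4·10.595999+0·(-0.030866)≈3.679676; next y=2/5·1.484662+1/4·3.679676≈1.513784
n=13: y≈1.513784, sp=2, e=sp−y≈0.486216; I≈11.082216, D=e−e_prev≈-0.029122; u=2·0.486216+1/4·11.082216+0·(-0.029122)≈3.742986; next y=2/5·1.513784+1/4·3.742986≈1.541260
n=14: y≈1.541260, sp=2, e=sp−y≈0.458740; I≈11.540955, D=e−e_prev≈-0.027476; u=2·0.458740+1/4·11.540955+0·(-0.027476)≈3.802719; next y=2/5·1.541260+1/4·3.802719≈1.567184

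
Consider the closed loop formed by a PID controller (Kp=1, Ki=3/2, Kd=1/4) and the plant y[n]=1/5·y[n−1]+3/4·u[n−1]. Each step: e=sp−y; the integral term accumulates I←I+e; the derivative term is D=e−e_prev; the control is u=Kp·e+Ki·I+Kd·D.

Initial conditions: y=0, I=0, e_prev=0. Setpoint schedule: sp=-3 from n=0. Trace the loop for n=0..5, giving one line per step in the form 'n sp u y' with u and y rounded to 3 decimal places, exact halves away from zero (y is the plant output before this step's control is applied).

(exact arithmetic carried between steps; '≈' marks a value shown rounded to 6 d.p. or computed from one; I and e_prev carry over from the previous line; the table rounds u and y to 3 d.p., halves away from zero)
n=0: y=0, sp=-3, e=sp−y=-3; I=-3, D=e−e_prev=-3; u=1·(-3)+3/2·(-3)+1/4·(-3)=-8.25; next y=1/5·0+3/4·(-8.25)=-6.1875
n=1: y=-6.1875, sp=-3, e=sp−y=3.1875; I=0.1875, D=e−e_prev=6.1875; u=1·3.1875+3/2·0.1875+1/4·6.1875=5.015625; next y=1/5·(-6.1875)+3/4·5.015625≈2.524219
n=2: y≈2.524219, sp=-3, e=sp−y≈-5.524219; I≈-5.336719, D=e−e_prev≈-8.711719; u=1·(-5.524219)+3/2·(-5.336719)+1/4·(-8.711719)≈-15.707227; next y=1/5·2.524219+3/4·(-15.707227)≈-11.275576
n=3: y≈-11.275576, sp=-3, e=sp−y≈8.275576; I≈2.938857, D=e−e_prev≈13.799795; u=1·8.275576+3/2·2.938857+1/4·13.799795≈16.133811; next y=1/5·(-11.275576)+3/4·16.133811≈9.845243
n=4: y≈9.845243, sp=-3, e=sp−y≈-12.845243; I≈-9.906386, D=e−e_prev≈-21.120819; u=1·(-12.845243)+3/2·(-9.906386)+1/4·(-21.120819)≈-32.985026; next y=1/5·9.845243+3/4·(-32.985026)≈-22.769721
n=5: y≈-22.769721, sp=-3, e=sp−y≈19.769721; I≈9.863335, D=e−e_prev≈32.614964; u=1·19.769721+3/2·9.863335+1/4·32.614964≈42.718465; next y=1/5·(-22.769721)+3/4·42.718465≈27.484905

0 -3 -8.250 0.000
1 -3 5.016 -6.188
2 -3 -15.707 2.524
3 -3 16.134 -11.276
4 -3 -32.985 9.845
5 -3 42.718 -22.770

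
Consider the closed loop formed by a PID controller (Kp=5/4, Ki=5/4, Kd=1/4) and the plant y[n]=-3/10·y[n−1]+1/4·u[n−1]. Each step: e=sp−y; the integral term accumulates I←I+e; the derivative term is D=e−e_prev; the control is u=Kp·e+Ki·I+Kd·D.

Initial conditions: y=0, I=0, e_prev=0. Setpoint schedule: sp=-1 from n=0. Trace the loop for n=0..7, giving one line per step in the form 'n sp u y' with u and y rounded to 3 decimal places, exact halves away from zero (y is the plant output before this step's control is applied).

0 -1 -2.750 0.000
1 -1 -1.859 -0.688
2 -1 -3.601 -0.259
3 -1 -2.869 -0.823
4 -1 -4.201 -0.471
5 -1 -3.569 -0.909
6 -1 -4.588 -0.619
7 -1 -4.052 -0.961

(exact arithmetic carried between steps; '≈' marks a value shown rounded to 6 d.p. or computed from one; I and e_prev carry over from the previous line; the table rounds u and y to 3 d.p., halves away from zero)
n=0: y=0, sp=-1, e=sp−y=-1; I=-1, D=e−e_prev=-1; u=5/4·(-1)+5/4·(-1)+1/4·(-1)=-2.75; next y=-3/10·0+1/4·(-2.75)=-0.6875
n=1: y=-0.6875, sp=-1, e=sp−y=-0.3125; I=-1.3125, D=e−e_prev=0.6875; u=5/4·(-0.3125)+5/4·(-1.3125)+1/4·0.6875=-1.859375; next y=-3/10·(-0.6875)+1/4·(-1.859375)≈-0.258594
n=2: y≈-0.258594, sp=-1, e=sp−y≈-0.741406; I≈-2.053906, D=e−e_prev≈-0.428906; u=5/4·(-0.741406)+5/4·(-2.053906)+1/4·(-0.428906)≈-3.601367; next y=-3/10·(-0.258594)+1/4·(-3.601367)≈-0.822764
n=3: y≈-0.822764, sp=-1, e=sp−y≈-0.177236; I≈-2.231143, D=e−e_prev≈0.564170; u=5/4·(-0.177236)+5/4·(-2.231143)+1/4·0.564170≈-2.869431; next y=-3/10·(-0.822764)+1/4·(-2.869431)≈-0.470529
n=4: y≈-0.470529, sp=-1, e=sp−y≈-0.529471; I≈-2.760614, D=e−e_prev≈-0.352235; u=5/4·(-0.529471)+5/4·(-2.760614)+1/4·(-0.352235)≈-4.200665; next y=-3/10·(-0.470529)+1/4·(-4.200665)≈-0.909008
n=5: y≈-0.909008, sp=-1, e=sp−y≈-0.090992; I≈-2.851606, D=e−e_prev≈0.438479; u=5/4·(-0.090992)+5/4·(-2.851606)+1/4·0.438479≈-3.568628; next y=-3/10·(-0.909008)+1/4·(-3.568628)≈-0.619455
n=6: y≈-0.619455, sp=-1, e=sp−y≈-0.380545; I≈-3.232151, D=e−e_prev≈-0.289553; u=5/4·(-0.380545)+5/4·(-3.232151)+1/4·(-0.289553)≈-4.588259; next y=-3/10·(-0.619455)+1/4·(-4.588259)≈-0.961228
n=7: y≈-0.961228, sp=-1, e=sp−y≈-0.038772; I≈-3.270923, D=e−e_prev≈0.341774; u=5/4·(-0.038772)+5/4·(-3.270923)+1/4·0.341774≈-4.051675; next y=-3/10·(-0.961228)+1/4·(-4.051675)≈-0.724550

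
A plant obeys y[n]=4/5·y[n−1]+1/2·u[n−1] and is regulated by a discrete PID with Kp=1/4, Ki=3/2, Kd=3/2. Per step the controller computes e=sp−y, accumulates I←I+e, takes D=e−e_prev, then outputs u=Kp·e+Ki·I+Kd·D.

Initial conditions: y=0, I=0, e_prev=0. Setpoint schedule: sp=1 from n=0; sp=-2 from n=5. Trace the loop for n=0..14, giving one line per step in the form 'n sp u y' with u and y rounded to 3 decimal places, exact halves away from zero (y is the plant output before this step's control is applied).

(exact arithmetic carried between steps; '≈' marks a value shown rounded to 6 d.p. or computed from one; I and e_prev carry over from the previous line; the table rounds u and y to 3 d.p., halves away from zero)
n=0: y=0, sp=1, e=sp−y=1; I=1, D=e−e_prev=1; u=1/4·1+3/2·1+3/2·1=3.25; next y=4/5·0+1/2·3.25=1.625
n=1: y=1.625, sp=1, e=sp−y=-0.625; I=0.375, D=e−e_prev=-1.625; u=1/4·(-0.625)+3/2·0.375+3/2·(-1.625)=-2.03125; next y=4/5·1.625+1/2·(-2.03125)=0.284375
n=2: y=0.284375, sp=1, e=sp−y=0.715625; I=1.090625, D=e−e_prev=1.340625; u=1/4·0.715625+3/2·1.090625+3/2·1.340625≈3.825781; next y=4/5·0.284375+1/2·3.825781≈2.140391
n=3: y≈2.140391, sp=1, e=sp−y≈-1.140391; I≈-0.049766, D=e−e_prev≈-1.856016; u=1/4·(-1.140391)+3/2·(-0.049766)+3/2·(-1.856016)≈-3.143770; next y=4/5·2.140391+1/2·(-3.143770)≈0.140428
n=4: y≈0.140428, sp=1, e=sp−y≈0.859572; I≈0.809807, D=e−e_prev≈1.999963; u=1/4·0.859572+3/2·0.809807+3/2·1.999963≈4.429547; next y=4/5·0.140428+1/2·4.429547≈2.327116
n=5: y≈2.327116, sp=-2, e=sp−y≈-4.327116; I≈-3.517309, D=e−e_prev≈-5.186688; u=1/4·(-4.327116)+3/2·(-3.517309)+3/2·(-5.186688)≈-14.137775; next y=4/5·2.327116+1/2·(-14.137775)≈-5.207195
n=6: y≈-5.207195, sp=-2, e=sp−y≈3.207195; I≈-0.310114, D=e−e_prev≈7.534311; u=1/4·3.207195+3/2·(-0.310114)+3/2·7.534311≈11.638093; next y=4/5·(-5.207195)+1/2·11.638093≈1.653291
n=7: y≈1.653291, sp=-2, e=sp−y≈-3.653291; I≈-3.963405, D=e−e_prev≈-6.860486; u=1/4·(-3.653291)+3/2·(-3.963405)+3/2·(-6.860486)≈-17.149159; next y=4/5·1.653291+1/2·(-17.149159)≈-7.251947
n=8: y≈-7.251947, sp=-2, e=sp−y≈5.251947; I≈1.288542, D=e−e_prev≈8.905237; u=1/4·5.251947+3/2·1.288542+3/2·8.905237≈16.603655; next y=4/5·(-7.251947)+1/2·16.603655≈2.500270
n=9: y≈2.500270, sp=-2, e=sp−y≈-4.500270; I≈-3.211729, D=e−e_prev≈-9.752217; u=1/4·(-4.500270)+3/2·(-3.211729)+3/2·(-9.752217)≈-20.570986; next y=4/5·2.500270+1/2·(-20.570986)≈-8.285277
n=10: y≈-8.285277, sp=-2, e=sp−y≈6.285277; I≈3.073548, D=e−e_prev≈10.785547; u=1/4·6.285277+3/2·3.073548+3/2·10.785547≈22.359962; next y=4/5·(-8.285277)+1/2·22.359962≈4.551760
n=11: y≈4.551760, sp=-2, e=sp−y≈-6.551760; I≈-3.478211, D=e−e_prev≈-12.837036; u=1/4·(-6.551760)+3/2·(-3.478211)+3/2·(-12.837036)≈-26.110812; next y=4/5·4.551760+1/2·(-26.110812)≈-9.413998
n=12: y≈-9.413998, sp=-2, e=sp−y≈7.413998; I≈3.935787, D=e−e_prev≈13.965758; u=1/4·7.413998+3/2·3.935787+3/2·13.965758≈28.705816; next y=4/5·(-9.413998)+1/2·28.705816≈6.821710
n=13: y≈6.821710, sp=-2, e=sp−y≈-8.821710; I≈-4.885923, D=e−e_prev≈-16.235708; u=1/4·(-8.821710)+3/2·(-4.885923)+3/2·(-16.235708)≈-33.887873; next y=4/5·6.821710+1/2·(-33.887873)≈-11.486569
n=14: y≈-11.486569, sp=-2, e=sp−y≈9.486569; I≈4.600646, D=e−e_prev≈18.308279; u=1/4·9.486569+3/2·4.600646+3/2·18.308279≈36.735029; next y=4/5·(-11.486569)+1/2·36.735029≈9.178259

0 1 3.250 0.000
1 1 -2.031 1.625
2 1 3.826 0.284
3 1 -3.144 2.140
4 1 4.430 0.140
5 -2 -14.138 2.327
6 -2 11.638 -5.207
7 -2 -17.149 1.653
8 -2 16.604 -7.252
9 -2 -20.571 2.500
10 -2 22.360 -8.285
11 -2 -26.111 4.552
12 -2 28.706 -9.414
13 -2 -33.888 6.822
14 -2 36.735 -11.487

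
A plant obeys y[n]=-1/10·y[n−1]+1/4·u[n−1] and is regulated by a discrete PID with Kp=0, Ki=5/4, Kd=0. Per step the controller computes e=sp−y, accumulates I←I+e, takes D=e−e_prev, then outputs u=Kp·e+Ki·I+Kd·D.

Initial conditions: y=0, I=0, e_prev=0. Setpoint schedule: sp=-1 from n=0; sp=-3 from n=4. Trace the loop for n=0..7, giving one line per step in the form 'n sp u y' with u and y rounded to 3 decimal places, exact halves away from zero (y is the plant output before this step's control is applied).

(exact arithmetic carried between steps; '≈' marks a value shown rounded to 6 d.p. or computed from one; I and e_prev carry over from the previous line; the table rounds u and y to 3 d.p., halves away from zero)
n=0: y=0, sp=-1, e=sp−y=-1; I=-1, D=e−e_prev=-1; u=0·(-1)+5/4·(-1)+0·(-1)=-1.25; next y=-1/10·0+1/4·(-1.25)=-0.3125
n=1: y=-0.3125, sp=-1, e=sp−y=-0.6875; I=-1.6875, D=e−e_prev=0.3125; u=0·(-0.6875)+5/4·(-1.6875)+0·0.3125=-2.109375; next y=-1/10·(-0.3125)+1/4·(-2.109375)≈-0.496094
n=2: y≈-0.496094, sp=-1, e=sp−y≈-0.503906; I≈-2.191406, D=e−e_prev≈0.183594; u=0·(-0.503906)+5/4·(-2.191406)+0·0.183594≈-2.739258; next y=-1/10·(-0.496094)+1/4·(-2.739258)≈-0.635205
n=3: y≈-0.635205, sp=-1, e=sp−y≈-0.364795; I≈-2.556201, D=e−e_prev≈0.139111; u=0·(-0.364795)+5/4·(-2.556201)+0·0.139111≈-3.195251; next y=-1/10·(-0.635205)+1/4·(-3.195251)≈-0.735292
n=4: y≈-0.735292, sp=-3, e=sp−y≈-2.264708; I≈-4.820909, D=e−e_prev≈-1.899913; u=0·(-2.264708)+5/4·(-4.820909)+0·(-1.899913)≈-6.026136; next y=-1/10·(-0.735292)+1/4·(-6.026136)≈-1.433005
n=5: y≈-1.433005, sp=-3, e=sp−y≈-1.566995; I≈-6.387904, D=e−e_prev≈0.697712; u=0·(-1.566995)+5/4·(-6.387904)+0·0.697712≈-7.984880; next y=-1/10·(-1.433005)+1/4·(-7.984880)≈-1.852920
n=6: y≈-1.852920, sp=-3, e=sp−y≈-1.147080; I≈-7.534985, D=e−e_prev≈0.419915; u=0·(-1.147080)+5/4·(-7.534985)+0·0.419915≈-9.418731; next y=-1/10·(-1.852920)+1/4·(-9.418731)≈-2.169391
n=7: y≈-2.169391, sp=-3, e=sp−y≈-0.830609; I≈-8.365594, D=e−e_prev≈0.316471; u=0·(-0.830609)+5/4·(-8.365594)+0·0.316471≈-10.456992; next y=-1/10·(-2.169391)+1/4·(-10.456992)≈-2.397309

0 -1 -1.250 0.000
1 -1 -2.109 -0.313
2 -1 -2.739 -0.496
3 -1 -3.195 -0.635
4 -3 -6.026 -0.735
5 -3 -7.985 -1.433
6 -3 -9.419 -1.853
7 -3 -10.457 -2.169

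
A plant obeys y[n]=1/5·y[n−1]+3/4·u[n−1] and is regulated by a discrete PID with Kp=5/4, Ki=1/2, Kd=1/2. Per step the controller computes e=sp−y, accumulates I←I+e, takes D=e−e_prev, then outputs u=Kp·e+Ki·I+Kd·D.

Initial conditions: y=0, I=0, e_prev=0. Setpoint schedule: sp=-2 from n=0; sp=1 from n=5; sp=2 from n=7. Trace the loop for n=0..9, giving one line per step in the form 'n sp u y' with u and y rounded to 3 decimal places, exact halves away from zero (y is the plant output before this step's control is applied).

0 -2 -4.500 0.000
1 -2 3.094 -3.375
2 -2 -9.202 1.645
3 -2 9.975 -6.572
4 -2 -20.511 6.167
5 1 34.238 -14.150
6 1 -53.092 22.849
7 2 87.454 -35.249
8 2 -134.498 58.540
9 2 216.464 -89.165

(exact arithmetic carried between steps; '≈' marks a value shown rounded to 6 d.p. or computed from one; I and e_prev carry over from the previous line; the table rounds u and y to 3 d.p., halves away from zero)
n=0: y=0, sp=-2, e=sp−y=-2; I=-2, D=e−e_prev=-2; u=5/4·(-2)+1/2·(-2)+1/2·(-2)=-4.5; next y=1/5·0+3/4·(-4.5)=-3.375
n=1: y=-3.375, sp=-2, e=sp−y=1.375; I=-0.625, D=e−e_prev=3.375; u=5/4·1.375+1/2·(-0.625)+1/2·3.375=3.09375; next y=1/5·(-3.375)+3/4·3.09375≈1.645313
n=2: y≈1.645313, sp=-2, e=sp−y≈-3.645313; I≈-4.270313, D=e−e_prev≈-5.020313; u=5/4·(-3.645313)+1/2·(-4.270313)+1/2·(-5.020313)≈-9.201953; next y=1/5·1.645313+3/4·(-9.201953)≈-6.572402
n=3: y≈-6.572402, sp=-2, e=sp−y≈4.572402; I≈0.302090, D=e−e_prev≈8.217715; u=5/4·4.572402+1/2·0.302090+1/2·8.217715≈9.975405; next y=1/5·(-6.572402)+3/4·9.975405≈6.167073
n=4: y≈6.167073, sp=-2, e=sp−y≈-8.167073; I≈-7.864984, D=e−e_prev≈-12.739476; u=5/4·(-8.167073)+1/2·(-7.864984)+1/2·(-12.739476)≈-20.511072; next y=1/5·6.167073+3/4·(-20.511072)≈-14.149889
n=5: y≈-14.149889, sp=1, e=sp−y≈15.149889; I≈7.284905, D=e−e_prev≈23.316962; u=5/4·15.149889+1/2·7.284905+1/2·23.316962≈34.238295; next y=1/5·(-14.149889)+3/4·34.238295≈22.848744
n=6: y≈22.848744, sp=1, e=sp−y≈-21.848744; I≈-14.563838, D=e−e_prev≈-36.998633; u=5/4·(-21.848744)+1/2·(-14.563838)+1/2·(-36.998633)≈-53.092165; next y=1/5·22.848744+3/4·(-53.092165)≈-35.249375
n=7: y≈-35.249375, sp=2, e=sp−y≈37.249375; I≈22.685537, D=e−e_prev≈59.098119; u=5/4·37.249375+1/2·22.685537+1/2·59.098119≈87.453546; next y=1/5·(-35.249375)+3/4·87.453546≈58.540285
n=8: y≈58.540285, sp=2, e=sp−y≈-56.540285; I≈-33.854748, D=e−e_prev≈-93.789660; u=5/4·(-56.540285)+1/2·(-33.854748)+1/2·(-93.789660)≈-134.497560; next y=1/5·58.540285+3/4·(-134.497560)≈-89.165113
n=9: y≈-89.165113, sp=2, e=sp−y≈91.165113; I≈57.310365, D=e−e_prev≈147.705398; u=5/4·91.165113+1/2·57.310365+1/2·147.705398≈216.464272; next y=1/5·(-89.165113)+3/4·216.464272≈144.515182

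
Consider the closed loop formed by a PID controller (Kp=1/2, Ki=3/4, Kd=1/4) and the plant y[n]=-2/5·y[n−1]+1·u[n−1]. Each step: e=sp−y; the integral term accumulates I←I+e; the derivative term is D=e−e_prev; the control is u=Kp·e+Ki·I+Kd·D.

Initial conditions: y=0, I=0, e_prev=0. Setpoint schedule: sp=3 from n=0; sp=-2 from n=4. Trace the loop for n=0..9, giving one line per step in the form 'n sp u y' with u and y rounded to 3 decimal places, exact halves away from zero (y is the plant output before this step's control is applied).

0 3 4.500 0.000
1 3 -0.750 4.500
2 3 9.825 -2.550
3 3 -7.868 10.845
4 -2 16.673 -12.206
5 -2 -30.827 21.555
6 -2 51.453 -39.449
7 -2 -95.734 67.233
8 -2 163.802 -122.627
9 -2 -296.412 212.853

(exact arithmetic carried between steps; '≈' marks a value shown rounded to 6 d.p. or computed from one; I and e_prev carry over from the previous line; the table rounds u and y to 3 d.p., halves away from zero)
n=0: y=0, sp=3, e=sp−y=3; I=3, D=e−e_prev=3; u=1/2·3+3/4·3+1/4·3=4.5; next y=-2/5·0+1·4.5=4.5
n=1: y=4.5, sp=3, e=sp−y=-1.5; I=1.5, D=e−e_prev=-4.5; u=1/2·(-1.5)+3/4·1.5+1/4·(-4.5)=-0.75; next y=-2/5·4.5+1·(-0.75)=-2.55
n=2: y=-2.55, sp=3, e=sp−y=5.55; I=7.05, D=e−e_prev=7.05; u=1/2·5.55+3/4·7.05+1/4·7.05=9.825; next y=-2/5·(-2.55)+1·9.825=10.845
n=3: y=10.845, sp=3, e=sp−y=-7.845; I=-0.795, D=e−e_prev=-13.395; u=1/2·(-7.845)+3/4·(-0.795)+1/4·(-13.395)=-7.8675; next y=-2/5·10.845+1·(-7.8675)=-12.2055
n=4: y=-12.2055, sp=-2, e=sp−y=10.2055; I=9.4105, D=e−e_prev=18.0505; u=1/2·10.2055+3/4·9.4105+1/4·18.0505=16.67325; next y=-2/5·(-12.2055)+1·16.67325=21.55545
n=5: y=21.55545, sp=-2, e=sp−y=-23.55545; I=-14.14495, D=e−e_prev=-33.76095; u=1/2·(-23.55545)+3/4·(-14.14495)+1/4·(-33.76095)=-30.826675; next y=-2/5·21.55545+1·(-30.826675)=-39.448855
n=6: y=-39.448855, sp=-2, e=sp−y=37.448855; I=23.303905, D=e−e_prev=61.004305; u=1/2·37.448855+3/4·23.303905+1/4·61.004305≈51.453433; next y=-2/5·(-39.448855)+1·51.453433≈67.232975
n=7: y≈67.232975, sp=-2, e=sp−y≈-69.232975; I≈-45.929070, D=e−e_prev≈-106.681830; u=1/2·(-69.232975)+3/4·(-45.929070)+1/4·(-106.681830)≈-95.733747; next y=-2/5·67.232975+1·(-95.733747)≈-122.626937
n=8: y≈-122.626937, sp=-2, e=sp−y≈120.626937; I≈74.697867, D=e−e_prev≈189.859911; u=1/2·120.626937+3/4·74.697867+1/4·189.859911≈163.801846; next y=-2/5·(-122.626937)+1·163.801846≈212.852621
n=9: y≈212.852621, sp=-2, e=sp−y≈-214.852621; I≈-140.154754, D=e−e_prev≈-335.479557; u=1/2·(-214.852621)+3/4·(-140.154754)+1/4·(-335.479557)≈-296.412265; next y=-2/5·212.852621+1·(-296.412265)≈-381.553314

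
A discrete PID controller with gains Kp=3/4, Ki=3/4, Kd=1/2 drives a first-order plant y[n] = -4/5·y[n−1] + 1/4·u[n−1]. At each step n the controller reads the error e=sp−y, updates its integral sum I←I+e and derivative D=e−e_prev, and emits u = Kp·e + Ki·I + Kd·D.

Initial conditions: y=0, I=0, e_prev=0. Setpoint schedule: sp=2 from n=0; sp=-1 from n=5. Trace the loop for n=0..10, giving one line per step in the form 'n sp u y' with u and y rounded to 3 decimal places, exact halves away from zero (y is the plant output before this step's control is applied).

(exact arithmetic carried between steps; '≈' marks a value shown rounded to 6 d.p. or computed from one; I and e_prev carry over from the previous line; the table rounds u and y to 3 d.p., halves away from zero)
n=0: y=0, sp=2, e=sp−y=2; I=2, D=e−e_prev=2; u=3/4·2+3/4·2+1/2·2=4; next y=-4/5·0+1/4·4=1
n=1: y=1, sp=2, e=sp−y=1; I=3, D=e−e_prev=-1; u=3/4·1+3/4·3+1/2·(-1)=2.5; next y=-4/5·1+1/4·2.5=-0.175
n=2: y=-0.175, sp=2, e=sp−y=2.175; I=5.175, D=e−e_prev=1.175; u=3/4·2.175+3/4·5.175+1/2·1.175=6.1; next y=-4/5·(-0.175)+1/4·6.1=1.665
n=3: y=1.665, sp=2, e=sp−y=0.335; I=5.51, D=e−e_prev=-1.84; u=3/4·0.335+3/4·5.51+1/2·(-1.84)=3.46375; next y=-4/5·1.665+1/4·3.46375≈-0.466063
n=4: y≈-0.466063, sp=2, e=sp−y≈2.466063; I≈7.976063, D=e−e_prev≈2.131063; u=3/4·2.466063+3/4·7.976063+1/2·2.131063≈8.897125; next y=-4/5·(-0.466063)+1/4·8.897125≈2.597131
n=5: y≈2.597131, sp=-1, e=sp−y≈-3.597131; I≈4.378931, D=e−e_prev≈-6.063194; u=3/4·(-3.597131)+3/4·4.378931+1/2·(-6.063194)≈-2.445247; next y=-4/5·2.597131+1/4·(-2.445247)≈-2.689017
n=6: y≈-2.689017, sp=-1, e=sp−y≈1.689017; I≈6.067948, D=e−e_prev≈5.286148; u=3/4·1.689017+3/4·6.067948+1/2·5.286148≈8.460798; next y=-4/5·(-2.689017)+1/4·8.460798≈4.266413
n=7: y≈4.266413, sp=-1, e=sp−y≈-5.266413; I≈0.801535, D=e−e_prev≈-6.955429; u=3/4·(-5.266413)+3/4·0.801535+1/2·(-6.955429)≈-6.826373; next y=-4/5·4.266413+1/4·(-6.826373)≈-5.119723
n=8: y≈-5.119723, sp=-1, e=sp−y≈4.119723; I≈4.921259, D=e−e_prev≈9.386136; u=3/4·4.119723+3/4·4.921259+1/2·9.386136≈11.473805; next y=-4/5·(-5.119723)+1/4·11.473805≈6.964230
n=9: y≈6.964230, sp=-1, e=sp−y≈-7.964230; I≈-3.042971, D=e−e_prev≈-12.083953; u=3/4·(-7.964230)+3/4·(-3.042971)+1/2·(-12.083953)≈-14.297378; next y=-4/5·6.964230+1/4·(-14.297378)≈-9.145728
n=10: y≈-9.145728, sp=-1, e=sp−y≈8.145728; I≈5.102757, D=e−e_prev≈16.109958; u=3/4·8.145728+3/4·5.102757+1/2·16.109958≈17.991343; next y=-4/5·(-9.145728)+1/4·17.991343≈11.814418

0 2 4.000 0.000
1 2 2.500 1.000
2 2 6.100 -0.175
3 2 3.464 1.665
4 2 8.897 -0.466
5 -1 -2.445 2.597
6 -1 8.461 -2.689
7 -1 -6.826 4.266
8 -1 11.474 -5.120
9 -1 -14.297 6.964
10 -1 17.991 -9.146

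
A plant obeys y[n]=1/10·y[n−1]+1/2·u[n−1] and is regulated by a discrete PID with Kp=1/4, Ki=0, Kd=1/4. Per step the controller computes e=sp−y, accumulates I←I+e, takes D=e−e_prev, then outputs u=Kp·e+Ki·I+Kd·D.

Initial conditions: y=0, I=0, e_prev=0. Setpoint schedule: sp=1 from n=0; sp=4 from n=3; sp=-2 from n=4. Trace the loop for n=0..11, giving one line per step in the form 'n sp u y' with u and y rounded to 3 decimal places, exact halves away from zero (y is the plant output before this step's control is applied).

(exact arithmetic carried between steps; '≈' marks a value shown rounded to 6 d.p. or computed from one; I and e_prev carry over from the previous line; the table rounds u and y to 3 d.p., halves away from zero)
n=0: y=0, sp=1, e=sp−y=1; I=1, D=e−e_prev=1; u=1/4·1+0·1+1/4·1=0.5; next y=1/10·0+1/2·0.5=0.25
n=1: y=0.25, sp=1, e=sp−y=0.75; I=1.75, D=e−e_prev=-0.25; u=1/4·0.75+0·1.75+1/4·(-0.25)=0.125; next y=1/10·0.25+1/2·0.125=0.0875
n=2: y=0.0875, sp=1, e=sp−y=0.9125; I=2.6625, D=e−e_prev=0.1625; u=1/4·0.9125+0·2.6625+1/4·0.1625=0.26875; next y=1/10·0.0875+1/2·0.26875=0.143125
n=3: y=0.143125, sp=4, e=sp−y=3.856875; I=6.519375, D=e−e_prev=2.944375; u=1/4·3.856875+0·6.519375+1/4·2.944375≈1.700313; next y=1/10·0.143125+1/2·1.700313≈0.864469
n=4: y≈0.864469, sp=-2, e=sp−y≈-2.864469; I≈3.654906, D=e−e_prev≈-6.721344; u=1/4·(-2.864469)+0·3.654906+1/4·(-6.721344)≈-2.396453; next y=1/10·0.864469+1/2·(-2.396453)≈-1.111780
n=5: y≈-1.111780, sp=-2, e=sp−y≈-0.888220; I≈2.766686, D=e−e_prev≈1.976248; u=1/4·(-0.888220)+0·2.766686+1/4·1.976248≈0.272007; next y=1/10·(-1.111780)+1/2·0.272007≈0.024826
n=6: y≈0.024826, sp=-2, e=sp−y≈-2.024826; I≈0.741860, D=e−e_prev≈-1.136605; u=1/4·(-2.024826)+0·0.741860+1/4·(-1.136605)≈-0.790358; next y=1/10·0.024826+1/2·(-0.790358)≈-0.392696
n=7: y≈-0.392696, sp=-2, e=sp−y≈-1.607304; I≈-0.865443, D=e−e_prev≈0.417522; u=1/4·(-1.607304)+0·(-0.865443)+1/4·0.417522≈-0.297445; next y=1/10·(-0.392696)+1/2·(-0.297445)≈-0.187992
n=8: y≈-0.187992, sp=-2, e=sp−y≈-1.812008; I≈-2.677451, D=e−e_prev≈-0.204704; u=1/4·(-1.812008)+0·(-2.677451)+1/4·(-0.204704)≈-0.504178; next y=1/10·(-0.187992)+1/2·(-0.504178)≈-0.270888
n=9: y≈-0.270888, sp=-2, e=sp−y≈-1.729112; I≈-4.406563, D=e−e_prev≈0.082896; u=1/4·(-1.729112)+0·(-4.406563)+1/4·0.082896≈-0.411554; next y=1/10·(-0.270888)+1/2·(-0.411554)≈-0.232866
n=10: y≈-0.232866, sp=-2, e=sp−y≈-1.767134; I≈-6.173697, D=e−e_prev≈-0.038022; u=1/4·(-1.767134)+0·(-6.173697)+1/4·(-0.038022)≈-0.451289; next y=1/10·(-0.232866)+1/2·(-0.451289)≈-0.248931
n=11: y≈-0.248931, sp=-2, e=sp−y≈-1.751069; I≈-7.924766, D=e−e_prev≈0.016065; u=1/4·(-1.751069)+0·(-7.924766)+1/4·0.016065≈-0.433751; next y=1/10·(-0.248931)+1/2·(-0.433751)≈-0.241769

0 1 0.500 0.000
1 1 0.125 0.250
2 1 0.269 0.088
3 4 1.700 0.143
4 -2 -2.396 0.864
5 -2 0.272 -1.112
6 -2 -0.790 0.025
7 -2 -0.297 -0.393
8 -2 -0.504 -0.188
9 -2 -0.412 -0.271
10 -2 -0.451 -0.233
11 -2 -0.434 -0.249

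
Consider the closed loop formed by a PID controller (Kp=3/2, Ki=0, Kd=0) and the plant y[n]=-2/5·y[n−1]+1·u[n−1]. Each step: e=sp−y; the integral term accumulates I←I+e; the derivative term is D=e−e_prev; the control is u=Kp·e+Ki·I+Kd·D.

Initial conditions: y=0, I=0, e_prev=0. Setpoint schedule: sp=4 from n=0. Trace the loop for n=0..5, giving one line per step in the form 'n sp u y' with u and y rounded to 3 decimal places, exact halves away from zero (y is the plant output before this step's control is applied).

0 4 6.000 0.000
1 4 -3.000 6.000
2 4 14.100 -5.400
3 4 -18.390 16.260
4 4 43.341 -24.894
5 4 -73.948 53.299

(exact arithmetic carried between steps; '≈' marks a value shown rounded to 6 d.p. or computed from one; I and e_prev carry over from the previous line; the table rounds u and y to 3 d.p., halves away from zero)
n=0: y=0, sp=4, e=sp−y=4; I=4, D=e−e_prev=4; u=3/2·4+0·4+0·4=6; next y=-2/5·0+1·6=6
n=1: y=6, sp=4, e=sp−y=-2; I=2, D=e−e_prev=-6; u=3/2·(-2)+0·2+0·(-6)=-3; next y=-2/5·6+1·(-3)=-5.4
n=2: y=-5.4, sp=4, e=sp−y=9.4; I=11.4, D=e−e_prev=11.4; u=3/2·9.4+0·11.4+0·11.4=14.1; next y=-2/5·(-5.4)+1·14.1=16.26
n=3: y=16.26, sp=4, e=sp−y=-12.26; I=-0.86, D=e−e_prev=-21.66; u=3/2·(-12.26)+0·(-0.86)+0·(-21.66)=-18.39; next y=-2/5·16.26+1·(-18.39)=-24.894
n=4: y=-24.894, sp=4, e=sp−y=28.894; I=28.034, D=e−e_prev=41.154; u=3/2·28.894+0·28.034+0·41.154=43.341; next y=-2/5·(-24.894)+1·43.341=53.2986
n=5: y=53.2986, sp=4, e=sp−y=-49.2986; I=-21.2646, D=e−e_prev=-78.1926; u=3/2·(-49.2986)+0·(-21.2646)+0·(-78.1926)=-73.9479; next y=-2/5·53.2986+1·(-73.9479)=-95.26734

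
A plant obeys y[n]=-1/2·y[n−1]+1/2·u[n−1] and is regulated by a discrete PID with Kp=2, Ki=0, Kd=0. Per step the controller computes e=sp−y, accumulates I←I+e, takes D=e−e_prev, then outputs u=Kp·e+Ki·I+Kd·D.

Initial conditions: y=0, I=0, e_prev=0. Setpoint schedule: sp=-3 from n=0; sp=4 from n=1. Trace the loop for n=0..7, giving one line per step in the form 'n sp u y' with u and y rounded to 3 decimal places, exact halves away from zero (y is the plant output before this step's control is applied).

0 -3 -6.000 0.000
1 4 14.000 -3.000
2 4 -9.000 8.500
3 4 25.500 -8.750
4 4 -26.250 17.125
5 4 51.375 -21.688
6 4 -65.063 36.531
7 4 109.594 -50.797

(exact arithmetic carried between steps; '≈' marks a value shown rounded to 6 d.p. or computed from one; I and e_prev carry over from the previous line; the table rounds u and y to 3 d.p., halves away from zero)
n=0: y=0, sp=-3, e=sp−y=-3; I=-3, D=e−e_prev=-3; u=2·(-3)+0·(-3)+0·(-3)=-6; next y=-1/2·0+1/2·(-6)=-3
n=1: y=-3, sp=4, e=sp−y=7; I=4, D=e−e_prev=10; u=2·7+0·4+0·10=14; next y=-1/2·(-3)+1/2·14=8.5
n=2: y=8.5, sp=4, e=sp−y=-4.5; I=-0.5, D=e−e_prev=-11.5; u=2·(-4.5)+0·(-0.5)+0·(-11.5)=-9; next y=-1/2·8.5+1/2·(-9)=-8.75
n=3: y=-8.75, sp=4, e=sp−y=12.75; I=12.25, D=e−e_prev=17.25; u=2·12.75+0·12.25+0·17.25=25.5; next y=-1/2·(-8.75)+1/2·25.5=17.125
n=4: y=17.125, sp=4, e=sp−y=-13.125; I=-0.875, D=e−e_prev=-25.875; u=2·(-13.125)+0·(-0.875)+0·(-25.875)=-26.25; next y=-1/2·17.125+1/2·(-26.25)=-21.6875
n=5: y=-21.6875, sp=4, e=sp−y=25.6875; I=24.8125, D=e−e_prev=38.8125; u=2·25.6875+0·24.8125+0·38.8125=51.375; next y=-1/2·(-21.6875)+1/2·51.375=36.53125
n=6: y=36.53125, sp=4, e=sp−y=-32.53125; I=-7.71875, D=e−e_prev=-58.21875; u=2·(-32.53125)+0·(-7.71875)+0·(-58.21875)=-65.0625; next y=-1/2·36.53125+1/2·(-65.0625)=-50.796875
n=7: y=-50.796875, sp=4, e=sp−y=54.796875; I=47.078125, D=e−e_prev=87.328125; u=2·54.796875+0·47.078125+0·87.328125=109.59375; next y=-1/2·(-50.796875)+1/2·109.59375≈80.195313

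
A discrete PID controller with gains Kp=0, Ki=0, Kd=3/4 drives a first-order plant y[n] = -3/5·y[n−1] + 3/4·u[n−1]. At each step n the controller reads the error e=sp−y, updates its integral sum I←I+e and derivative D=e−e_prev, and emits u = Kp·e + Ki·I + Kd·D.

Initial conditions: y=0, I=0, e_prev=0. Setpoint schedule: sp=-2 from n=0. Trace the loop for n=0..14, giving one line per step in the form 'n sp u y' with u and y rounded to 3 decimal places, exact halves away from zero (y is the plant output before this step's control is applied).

0 -2 -1.500 0.000
1 -2 0.844 -1.125
2 -2 -1.825 1.308
3 -2 2.596 -2.153
4 -2 -4.044 3.239
5 -2 6.161 -4.976
6 -2 -9.437 7.606
7 -2 14.436 -11.642
8 -2 -22.090 17.812
9 -2 33.800 -27.255
10 -2 -51.718 41.703
11 -2 79.135 -63.811
12 -2 -121.086 97.638
13 -2 185.276 -149.397
14 -2 -283.495 228.595

(exact arithmetic carried between steps; '≈' marks a value shown rounded to 6 d.p. or computed from one; I and e_prev carry over from the previous line; the table rounds u and y to 3 d.p., halves away from zero)
n=0: y=0, sp=-2, e=sp−y=-2; I=-2, D=e−e_prev=-2; u=0·(-2)+0·(-2)+3/4·(-2)=-1.5; next y=-3/5·0+3/4·(-1.5)=-1.125
n=1: y=-1.125, sp=-2, e=sp−y=-0.875; I=-2.875, D=e−e_prev=1.125; u=0·(-0.875)+0·(-2.875)+3/4·1.125=0.84375; next y=-3/5·(-1.125)+3/4·0.84375≈1.307813
n=2: y≈1.307813, sp=-2, e=sp−y≈-3.307813; I≈-6.182813, D=e−e_prev≈-2.432813; u=0·(-3.307813)+0·(-6.182813)+3/4·(-2.432813)≈-1.824609; next y=-3/5·1.307813+3/4·(-1.824609)≈-2.153145
n=3: y≈-2.153145, sp=-2, e=sp−y≈0.153145; I≈-6.029668, D=e−e_prev≈3.460957; u=0·0.153145+0·(-6.029668)+3/4·3.460957≈2.595718; next y=-3/5·(-2.153145)+3/4·2.595718≈3.238675
n=4: y≈3.238675, sp=-2, e=sp−y≈-5.238675; I≈-11.268343, D=e−e_prev≈-5.391820; u=0·(-5.238675)+0·(-11.268343)+3/4·(-5.391820)≈-4.043865; next y=-3/5·3.238675+3/4·(-4.043865)≈-4.976104
n=5: y≈-4.976104, sp=-2, e=sp−y≈2.976104; I≈-8.292239, D=e−e_prev≈8.214779; u=0·2.976104+0·(-8.292239)+3/4·8.214779≈6.161084; next y=-3/5·(-4.976104)+3/4·6.161084≈7.606475
n=6: y≈7.606475, sp=-2, e=sp−y≈-9.606475; I≈-17.898715, D=e−e_prev≈-12.582579; u=0·(-9.606475)+0·(-17.898715)+3/4·(-12.582579)≈-9.436934; next y=-3/5·7.606475+3/4·(-9.436934)≈-11.641586
n=7: y≈-11.641586, sp=-2, e=sp−y≈9.641586; I≈-8.257129, D=e−e_prev≈19.248061; u=0·9.641586+0·(-8.257129)+3/4·19.248061≈14.436045; next y=-3/5·(-11.641586)+3/4·14.436045≈17.811985
n=8: y≈17.811985, sp=-2, e=sp−y≈-19.811985; I≈-28.069114, D=e−e_prev≈-29.453571; u=0·(-19.811985)+0·(-28.069114)+3/4·(-29.453571)≈-22.090178; next y=-3/5·17.811985+3/4·(-22.090178)≈-27.254825
n=9: y≈-27.254825, sp=-2, e=sp−y≈25.254825; I≈-2.814290, D=e−e_prev≈45.066810; u=0·25.254825+0·(-2.814290)+3/4·45.066810≈33.800108; next y=-3/5·(-27.254825)+3/4·33.800108≈41.702976
n=10: y≈41.702976, sp=-2, e=sp−y≈-43.702976; I≈-46.517265, D=e−e_prev≈-68.957801; u=0·(-43.702976)+0·(-46.517265)+3/4·(-68.957801)≈-51.718350; next y=-3/5·41.702976+3/4·(-51.718350)≈-63.810548
n=11: y≈-63.810548, sp=-2, e=sp−y≈61.810548; I≈15.293283, D=e−e_prev≈105.513524; u=0·61.810548+0·15.293283+3/4·105.513524≈79.135143; next y=-3/5·(-63.810548)+3/4·79.135143≈97.637686
n=12: y≈97.637686, sp=-2, e=sp−y≈-99.637686; I≈-84.344403, D=e−e_prev≈-161.448235; u=0·(-99.637686)+0·(-84.344403)+3/4·(-161.448235)≈-121.086176; next y=-3/5·97.637686+3/4·(-121.086176)≈-149.397244
n=13: y≈-149.397244, sp=-2, e=sp−y≈147.397244; I≈63.052840, D=e−e_prev≈247.034930; u=0·147.397244+0·63.052840+3/4·247.034930≈185.276197; next y=-3/5·(-149.397244)+3/4·185.276197≈228.595494
n=14: y≈228.595494, sp=-2, e=sp−y≈-230.595494; I≈-167.542654, D=e−e_prev≈-377.992738; u=0·(-230.595494)+0·(-167.542654)+3/4·(-377.992738)≈-283.494554; next y=-3/5·228.595494+3/4·(-283.494554)≈-349.778212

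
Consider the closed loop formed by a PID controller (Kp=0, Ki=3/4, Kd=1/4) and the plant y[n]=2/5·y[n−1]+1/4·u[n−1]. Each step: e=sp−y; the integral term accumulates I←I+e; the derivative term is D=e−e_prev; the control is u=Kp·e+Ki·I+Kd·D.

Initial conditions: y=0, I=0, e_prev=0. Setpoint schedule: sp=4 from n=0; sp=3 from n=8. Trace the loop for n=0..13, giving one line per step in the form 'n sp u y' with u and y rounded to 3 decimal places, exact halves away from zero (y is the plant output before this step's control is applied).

0 4 4.000 0.000
1 4 5.000 1.000
2 4 6.850 1.650
3 4 8.053 2.373
4 4 8.864 2.962
5 4 9.351 3.401
6 4 9.613 3.698
7 4 9.729 3.882
8 3 8.761 3.985
9 3 8.498 3.784
10 3 8.006 3.638
11 3 7.672 3.457
12 3 7.440 3.301
13 3 7.296 3.180

(exact arithmetic carried between steps; '≈' marks a value shown rounded to 6 d.p. or computed from one; I and e_prev carry over from the previous line; the table rounds u and y to 3 d.p., halves away from zero)
n=0: y=0, sp=4, e=sp−y=4; I=4, D=e−e_prev=4; u=0·4+3/4·4+1/4·4=4; next y=2/5·0+1/4·4=1
n=1: y=1, sp=4, e=sp−y=3; I=7, D=e−e_prev=-1; u=0·3+3/4·7+1/4·(-1)=5; next y=2/5·1+1/4·5=1.65
n=2: y=1.65, sp=4, e=sp−y=2.35; I=9.35, D=e−e_prev=-0.65; u=0·2.35+3/4·9.35+1/4·(-0.65)=6.85; next y=2/5·1.65+1/4·6.85=2.3725
n=3: y=2.3725, sp=4, e=sp−y=1.6275; I=10.9775, D=e−e_prev=-0.7225; u=0·1.6275+3/4·10.9775+1/4·(-0.7225)=8.0525; next y=2/5·2.3725+1/4·8.0525=2.962125
n=4: y=2.962125, sp=4, e=sp−y=1.037875; I=12.015375, D=e−e_prev=-0.589625; u=0·1.037875+3/4·12.015375+1/4·(-0.589625)=8.864125; next y=2/5·2.962125+1/4·8.864125≈3.400881
n=5: y≈3.400881, sp=4, e=sp−y≈0.599119; I≈12.614494, D=e−e_prev≈-0.438756; u=0·0.599119+3/4·12.614494+1/4·(-0.438756)≈9.351181; next y=2/5·3.400881+1/4·9.351181≈3.698148
n=6: y≈3.698148, sp=4, e=sp−y≈0.301852; I≈12.916346, D=e−e_prev≈-0.297267; u=0·0.301852+3/4·12.916346+1/4·(-0.297267)≈9.612943; next y=2/5·3.698148+1/4·9.612943≈3.882495
n=7: y≈3.882495, sp=4, e=sp−y≈0.117505; I≈13.033851, D=e−e_prev≈-0.184347; u=0·0.117505+3/4·13.033851+1/4·(-0.184347)≈9.729302; next y=2/5·3.882495+1/4·9.729302≈3.985323
n=8: y≈3.985323, sp=3, e=sp−y≈-0.985323; I≈12.048528, D=e−e_prev≈-1.102828; u=0·(-0.985323)+3/4·12.048528+1/4·(-1.102828)≈8.760689; next y=2/5·3.985323+1/4·8.760689≈3.784302
n=9: y≈3.784302, sp=3, e=sp−y≈-0.784302; I≈11.264226, D=e−e_prev≈0.201022; u=0·(-0.784302)+3/4·11.264226+1/4·0.201022≈8.498425; next y=2/5·3.784302+1/4·8.498425≈3.638327
n=10: y≈3.638327, sp=3, e=sp−y≈-0.638327; I≈10.625899, D=e−e_prev≈0.145975; u=0·(-0.638327)+3/4·10.625899+1/4·0.145975≈8.005918; next y=2/5·3.638327+1/4·8.005918≈3.456810
n=11: y≈3.456810, sp=3, e=sp−y≈-0.456810; I≈10.169089, D=e−e_prev≈0.181517; u=0·(-0.456810)+3/4·10.169089+1/4·0.181517≈7.672196; next y=2/5·3.456810+1/4·7.672196≈3.300773
n=12: y≈3.300773, sp=3, e=sp−y≈-0.300773; I≈9.868316, D=e−e_prev≈0.156037; u=0·(-0.300773)+3/4·9.868316+1/4·0.156037≈7.440246; next y=2/5·3.300773+1/4·7.440246≈3.180371
n=13: y≈3.180371, sp=3, e=sp−y≈-0.180371; I≈9.687945, D=e−e_prev≈0.120402; u=0·(-0.180371)+3/4·9.687945+1/4·0.120402≈7.296059; next y=2/5·3.180371+1/4·7.296059≈3.096163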